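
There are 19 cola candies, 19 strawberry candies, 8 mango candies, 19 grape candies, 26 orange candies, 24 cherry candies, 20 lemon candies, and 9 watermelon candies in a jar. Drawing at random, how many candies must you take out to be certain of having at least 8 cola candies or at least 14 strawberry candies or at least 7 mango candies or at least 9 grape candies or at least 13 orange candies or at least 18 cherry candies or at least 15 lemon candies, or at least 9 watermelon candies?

86

Each of the 8 flavors has its own threshold; avoid all of them simultaneously.
The worst case stops just short of every target: 7 cola, 13 strawberry, 6 mango, 8 grape, 12 orange, 17 cherry, 14 lemon, 8 watermelon — 7 + 13 + 6 + 8 + 12 + 17 + 14 + 8 = 85 candies.
One more candy must push some flavor to its target, so 85 + 1 = 86.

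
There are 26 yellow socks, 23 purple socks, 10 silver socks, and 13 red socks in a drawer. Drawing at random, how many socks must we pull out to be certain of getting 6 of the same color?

21

The worst case takes 5 socks of each color without reaching 6 of any: 4 × 5 = 20.
The next sock must bring some color to 6, so 20 + 1 = 21.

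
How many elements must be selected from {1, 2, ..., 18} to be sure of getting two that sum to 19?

10

Partition {1, …, 18} into 9 pairs: {1,18}, {2,17}, …, {9,10}.
Choosing 9 integers — say the integers 1 through 9 — takes one from each pair and avoids the property.
Choosing 10 forces two into the same pair by pigeonhole, and those sum to 19. So 10.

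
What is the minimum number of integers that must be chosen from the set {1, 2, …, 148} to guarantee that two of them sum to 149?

75

Partition {1, …, 148} into 74 pairs: {1,148}, {2,147}, …, {74,75}.
Choosing 74 integers — say the integers 1 through 74 — takes one from each pair and avoids the property.
Choosing 75 forces two into the same pair by pigeonhole, and those sum to 149. So 75.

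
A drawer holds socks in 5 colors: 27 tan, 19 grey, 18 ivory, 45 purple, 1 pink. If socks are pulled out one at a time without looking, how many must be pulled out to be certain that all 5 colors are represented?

The hardest color to obtain is pink: we could draw every other sock first — 110 − 1 = 109 socks — without a single pink one.
The next draw must be pink, so 109 + 1 = 110.

110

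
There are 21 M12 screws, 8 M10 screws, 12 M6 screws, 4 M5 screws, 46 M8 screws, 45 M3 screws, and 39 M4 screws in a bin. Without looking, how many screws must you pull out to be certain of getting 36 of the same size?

In the worst case we take at most 35 of each size, but all 21 M12, all 8 M10, all 12 M6, and all 4 M5 (fewer than 35), giving 21 + 8 + 12 + 4 + 35 + 35 + 35 = 150.
One more screw then forces some size to 36, so 150 + 1 = 151.

151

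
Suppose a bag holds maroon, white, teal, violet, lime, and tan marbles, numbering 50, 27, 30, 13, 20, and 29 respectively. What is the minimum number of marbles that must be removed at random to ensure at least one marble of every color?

The hardest color to obtain is violet: we could draw every other marble first — 169 − 13 = 156 marbles — without a single violet one.
The next draw must be violet, so 156 + 1 = 157.

157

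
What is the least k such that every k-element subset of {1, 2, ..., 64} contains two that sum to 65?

33

Partition {1, …, 64} into 32 pairs: {1,64}, {2,63}, …, {32,33}.
Choosing 32 integers — say the integers 1 through 32 — takes one from each pair and avoids the property.
Choosing 33 forces two into the same pair by pigeonhole, and those sum to 65. So 33.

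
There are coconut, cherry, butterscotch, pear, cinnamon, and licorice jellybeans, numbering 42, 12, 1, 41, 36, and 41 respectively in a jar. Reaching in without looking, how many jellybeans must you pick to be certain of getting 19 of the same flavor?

Treat the 6 flavors as pigeonholes.
In the worst case we take at most 18 of each flavor, but all 12 cherry and all 1 butterscotch (fewer than 18), giving 18 + 12 + 1 + 18 + 18 + 18 = 85.
One more jellybean then forces some flavor to 19, so 85 + 1 = 86.

86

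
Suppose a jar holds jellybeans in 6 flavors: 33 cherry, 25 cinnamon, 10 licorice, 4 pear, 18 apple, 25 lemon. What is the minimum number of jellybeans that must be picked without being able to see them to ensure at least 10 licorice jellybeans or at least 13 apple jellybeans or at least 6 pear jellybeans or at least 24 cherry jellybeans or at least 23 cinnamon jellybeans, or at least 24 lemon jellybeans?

Each of the 6 flavors has its own threshold; avoid all of them simultaneously.
The worst case stops just short of every target: 23 cherry, 22 cinnamon, 9 licorice, all 4 pear, 12 apple, 23 lemon — 23 + 22 + 9 + 4 + 12 + 23 = 93 jellybeans.
One more jellybean must push some flavor to its target, so 93 + 1 = 94.

94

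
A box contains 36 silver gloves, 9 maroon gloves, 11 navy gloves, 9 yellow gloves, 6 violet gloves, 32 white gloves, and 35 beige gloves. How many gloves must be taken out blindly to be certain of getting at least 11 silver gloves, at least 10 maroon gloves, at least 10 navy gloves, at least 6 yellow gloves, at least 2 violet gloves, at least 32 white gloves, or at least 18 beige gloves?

83

The worst case stops just short of every target: 10 silver, 9 maroon, 9 navy, 5 yellow, 1 violet, 31 white, 17 beige — 10 + 9 + 9 + 5 + 1 + 31 + 17 = 82 gloves.
One more glove must push some color to its target, so 82 + 1 = 83.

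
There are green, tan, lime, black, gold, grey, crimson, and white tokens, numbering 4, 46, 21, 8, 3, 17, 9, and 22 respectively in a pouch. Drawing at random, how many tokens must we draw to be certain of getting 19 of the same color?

96

Treat the 8 colors as pigeonholes.
In the worst case we take at most 18 of each color, but all 4 green, all 8 black, all 3 gold, all 17 grey, and all 9 crimson (fewer than 18), giving 4 + 18 + 18 + 8 + 3 + 17 + 9 + 18 = 95.
One more token then forces some color to 19, so 95 + 1 = 96.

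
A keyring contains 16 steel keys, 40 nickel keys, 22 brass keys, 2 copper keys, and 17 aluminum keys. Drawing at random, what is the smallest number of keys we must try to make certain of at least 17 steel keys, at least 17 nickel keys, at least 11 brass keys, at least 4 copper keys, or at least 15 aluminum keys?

The worst case stops just short of every target: 16 steel, 16 nickel, 10 brass, all 2 copper, 14 aluminum — 16 + 16 + 10 + 2 + 14 = 58 keys.
One more key must push some type to its target, so 58 + 1 = 59.

59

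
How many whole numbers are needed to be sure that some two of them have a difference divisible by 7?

Use the pigeonhole principle on residue classes: two integers differ by a multiple of 7 exactly when they share a remainder mod 7.
There are 7 residue classes mod 7, so 7 integers can all lie in distinct classes.
One more integer must repeat a residue, giving a difference divisible by 7. So n = 7 + 1 = 8.

8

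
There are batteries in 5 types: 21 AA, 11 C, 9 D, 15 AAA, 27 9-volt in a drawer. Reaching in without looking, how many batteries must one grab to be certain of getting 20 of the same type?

74

Treat the 5 types as pigeonholes.
In the worst case we take at most 19 of each type, but all 11 C, all 9 D, and all 15 AAA (fewer than 19), giving 19 + 11 + 9 + 15 + 19 = 73.
One more battery then forces some type to 20, so 73 + 1 = 74.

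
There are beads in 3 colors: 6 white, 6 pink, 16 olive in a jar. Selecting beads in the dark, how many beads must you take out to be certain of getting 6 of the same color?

Treat the 3 colors as pigeonholes.
The worst case takes 5 beads of each color without reaching 6 of any: 3 × 5 = 15.
The next bead must bring some color to 6, so 15 + 1 = 16.

16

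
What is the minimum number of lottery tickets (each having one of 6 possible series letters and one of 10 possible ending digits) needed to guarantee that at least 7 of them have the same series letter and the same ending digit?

361

There are 6 × 10 = 60 (series letter, ending digit) combinations acting as pigeonholes.
With 60 × 6 = 360 lottery tickets we could place exactly 6 in each, with no (series letter, ending digit) pair reaching 7.
One more forces some (series letter, ending digit) pair to hold 7, so 360 + 1 = 361.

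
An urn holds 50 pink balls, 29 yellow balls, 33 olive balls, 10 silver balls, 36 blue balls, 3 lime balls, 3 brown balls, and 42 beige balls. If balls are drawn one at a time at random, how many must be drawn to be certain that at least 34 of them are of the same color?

In the worst case we take at most 33 of each color, but all 29 yellow, all 10 silver, all 3 lime, and all 3 brown (fewer than 33), giving 33 + 29 + 33 + 10 + 33 + 3 + 3 + 33 = 177.
One more ball then forces some color to 34, so 177 + 1 = 178.

178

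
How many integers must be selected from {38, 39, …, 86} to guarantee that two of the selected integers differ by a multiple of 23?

24

Group the integers by remainder mod 23; there are 23 residue classes, each nonempty in this range.
Choosing one from each class (23 integers) avoids any shared remainder.
One more choice must repeat a class, so two differ by a multiple of 23. Hence 23 + 1 = 24.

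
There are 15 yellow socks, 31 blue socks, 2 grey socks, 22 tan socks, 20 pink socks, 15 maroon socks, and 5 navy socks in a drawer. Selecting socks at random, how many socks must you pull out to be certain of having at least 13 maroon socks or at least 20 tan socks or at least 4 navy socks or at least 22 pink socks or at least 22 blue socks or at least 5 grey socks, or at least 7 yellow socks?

84

The worst case stops just short of every target: 6 yellow, 21 blue, all 2 grey, 19 tan, all 20 pink, 12 maroon, 3 navy — 6 + 21 + 2 + 19 + 20 + 12 + 3 = 83 socks.
One more sock must push some color to its target, so 83 + 1 = 84.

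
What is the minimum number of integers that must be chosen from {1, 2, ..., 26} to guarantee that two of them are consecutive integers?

14

Partition {1, …, 26} into 13 pairs: {1,2}, {3,4}, …, {25,26}.
Choosing 13 integers — say the 13 even numbers 2, 4, …, 26 — takes one from each pair and avoids the property.
Choosing 14 forces two into the same pair by pigeonhole, and those are consecutive. So 14.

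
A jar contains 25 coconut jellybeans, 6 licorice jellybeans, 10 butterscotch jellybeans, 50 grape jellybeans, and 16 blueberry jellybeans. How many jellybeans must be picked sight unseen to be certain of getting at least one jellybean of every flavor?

The hardest flavor to obtain is licorice: we could draw every other jellybean first — 107 − 6 = 101 jellybeans — without a single licorice one.
The next draw must be licorice, so 101 + 1 = 102.

102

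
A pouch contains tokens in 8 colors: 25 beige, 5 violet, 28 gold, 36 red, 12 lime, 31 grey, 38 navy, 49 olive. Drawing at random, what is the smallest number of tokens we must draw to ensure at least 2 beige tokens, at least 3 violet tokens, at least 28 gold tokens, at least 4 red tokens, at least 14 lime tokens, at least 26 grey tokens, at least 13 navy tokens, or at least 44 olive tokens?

126

The worst case stops just short of every target: 1 beige, 2 violet, 27 gold, 3 red, all 12 lime, 25 grey, 12 navy, 43 olive — 1 + 2 + 27 + 3 + 12 + 25 + 12 + 43 = 125 tokens.
One more token must push some color to its target, so 125 + 1 = 126.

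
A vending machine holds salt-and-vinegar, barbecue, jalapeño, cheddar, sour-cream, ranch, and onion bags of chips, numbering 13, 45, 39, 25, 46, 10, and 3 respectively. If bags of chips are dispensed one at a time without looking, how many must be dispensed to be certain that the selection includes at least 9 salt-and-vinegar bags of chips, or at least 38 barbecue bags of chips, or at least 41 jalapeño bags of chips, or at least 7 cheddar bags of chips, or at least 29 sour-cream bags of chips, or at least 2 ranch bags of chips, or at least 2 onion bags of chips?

121

The worst case stops just short of every target: 8 salt-and-vinegar, 37 barbecue, all 39 jalapeño, 6 cheddar, 28 sour-cream, 1 ranch, 1 onion — 8 + 37 + 39 + 6 + 28 + 1 + 1 = 120 bags of chips.
One more bag of chips must push some flavor to its target, so 120 + 1 = 121.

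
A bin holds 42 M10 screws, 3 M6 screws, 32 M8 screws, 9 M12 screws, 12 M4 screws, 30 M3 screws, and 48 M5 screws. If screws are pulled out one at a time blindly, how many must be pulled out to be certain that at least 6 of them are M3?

The worst case draws every non-M3 screw first: 42 + 3 + 32 + 9 + 12 + 48 = 146.
The next 6 draws are then forced to be M3, giving 146 + 6 = 152.

152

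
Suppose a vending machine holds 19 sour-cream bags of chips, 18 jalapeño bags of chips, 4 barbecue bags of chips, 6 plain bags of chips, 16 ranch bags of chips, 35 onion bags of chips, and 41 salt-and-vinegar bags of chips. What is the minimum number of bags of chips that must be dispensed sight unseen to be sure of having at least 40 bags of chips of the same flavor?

Treat the 7 flavors as pigeonholes.
In the worst case we take at most 39 of each flavor, but all 19 sour-cream, all 18 jalapeño, all 4 barbecue, all 6 plain, all 16 ranch, and all 35 onion (fewer than 39), giving 19 + 18 + 4 + 6 + 16 + 35 + 39 = 137.
One more bag of chips then forces some flavor to 40, so 137 + 1 = 138.

138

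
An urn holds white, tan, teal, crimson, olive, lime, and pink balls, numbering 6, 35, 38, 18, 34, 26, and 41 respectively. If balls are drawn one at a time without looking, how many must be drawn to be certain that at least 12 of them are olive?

176

The worst case draws every non-olive ball first: 6 + 35 + 38 + 18 + 26 + 41 = 164.
The next 12 draws are then forced to be olive, giving 164 + 12 = 176.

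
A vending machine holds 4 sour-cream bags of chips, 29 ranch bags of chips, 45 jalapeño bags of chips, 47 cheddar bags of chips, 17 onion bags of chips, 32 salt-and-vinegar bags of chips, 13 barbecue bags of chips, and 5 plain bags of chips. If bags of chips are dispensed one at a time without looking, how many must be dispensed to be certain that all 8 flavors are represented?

The hardest flavor to obtain is sour-cream: we could draw every other bag of chips first — 192 − 4 = 188 bags of chips — without a single sour-cream one.
The next draw must be sour-cream, so 188 + 1 = 189.

189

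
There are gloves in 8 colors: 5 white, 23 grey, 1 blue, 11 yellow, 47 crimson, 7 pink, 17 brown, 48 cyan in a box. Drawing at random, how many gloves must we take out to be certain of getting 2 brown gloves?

The worst case draws every non-brown glove first: 5 + 23 + 1 + 11 + 47 + 7 + 48 = 142.
The next 2 draws are then forced to be brown, giving 142 + 2 = 144.

144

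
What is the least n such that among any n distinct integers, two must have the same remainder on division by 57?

Two integers differ by a multiple of 57 exactly when they share a remainder mod 57.
There are 57 residue classes mod 57, so 57 integers can all lie in distinct classes.
One more integer must repeat a residue, giving a difference divisible by 57. So n = 57 + 1 = 58.

58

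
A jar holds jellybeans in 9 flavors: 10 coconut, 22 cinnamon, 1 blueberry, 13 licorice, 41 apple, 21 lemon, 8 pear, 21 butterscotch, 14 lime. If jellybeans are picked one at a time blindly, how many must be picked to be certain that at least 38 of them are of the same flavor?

In the worst case we take at most 37 of each flavor, but all 10 coconut, all 22 cinnamon, all 1 blueberry, all 13 licorice, all 21 lemon, all 8 pear, all 21 butterscotch, and all 14 lime (fewer than 37), giving 10 + 22 + 1 + 13 + 37 + 21 + 8 + 21 + 14 = 147.
One more jellybean then forces some flavor to 38, so 147 + 1 = 148.

148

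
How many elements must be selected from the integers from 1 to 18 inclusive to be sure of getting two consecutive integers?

Partition {1, …, 18} into 9 pairs: {1,2}, {3,4}, …, {17,18}.
Choosing 9 integers — say the 9 even numbers 2, 4, …, 18 — takes one from each pair and avoids the property.
Choosing 10 forces two into the same pair by pigeonhole, and those are consecutive. So 10.

10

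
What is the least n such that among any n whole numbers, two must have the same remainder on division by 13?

Two integers differ by a multiple of 13 exactly when they share a remainder mod 13.
There are 13 residue classes mod 13, so 13 integers can all lie in distinct classes.
One more integer must repeat a residue, giving a difference divisible by 13. So n = 13 + 1 = 14.

14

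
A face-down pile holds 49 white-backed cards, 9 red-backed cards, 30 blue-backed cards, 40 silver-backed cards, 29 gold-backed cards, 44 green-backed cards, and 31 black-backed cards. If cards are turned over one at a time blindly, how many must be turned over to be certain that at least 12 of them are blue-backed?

214

The worst case draws every non-blue-backed card first: 49 + 9 + 40 + 29 + 44 + 31 = 202.
The next 12 draws are then forced to be blue-backed, giving 202 + 12 = 214.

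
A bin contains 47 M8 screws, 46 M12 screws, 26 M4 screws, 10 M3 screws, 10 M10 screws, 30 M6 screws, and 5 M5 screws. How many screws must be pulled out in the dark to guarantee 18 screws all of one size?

Treat the 7 sizes as pigeonholes.
In the worst case we take at most 17 of each size, but all 10 M3, all 10 M10, and all 5 M5 (fewer than 17), giving 17 + 17 + 17 + 10 + 10 + 17 + 5 = 93.
One more screw then forces some size to 18, so 93 + 1 = 94.

94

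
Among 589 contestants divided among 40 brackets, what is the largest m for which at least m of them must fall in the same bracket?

15

If each of the 40 brackets held at most 14, the total would be at most 40 × 14 = 560 < 589, a contradiction.
So at least one holds ⌈589/40⌉ = 15.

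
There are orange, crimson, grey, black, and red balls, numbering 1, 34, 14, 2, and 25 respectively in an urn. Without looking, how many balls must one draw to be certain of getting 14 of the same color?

In the worst case we take at most 13 of each color, but all 1 orange and all 2 black (fewer than 13), giving 1 + 13 + 13 + 2 + 13 = 42.
One more ball then forces some color to 14, so 42 + 1 = 43.

43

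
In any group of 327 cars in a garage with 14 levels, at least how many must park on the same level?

24

If each of the 14 levels held at most 23, the total would be at most 14 × 23 = 322 < 327, a contradiction.
So at least one holds ⌈327/14⌉ = 24.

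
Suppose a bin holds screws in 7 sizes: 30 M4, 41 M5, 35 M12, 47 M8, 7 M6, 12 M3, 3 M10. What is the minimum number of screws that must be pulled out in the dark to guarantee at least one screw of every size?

173

The hardest size to obtain is M10: we could draw every other screw first — 175 − 3 = 172 screws — without a single M10 one.
The next draw must be M10, so 172 + 1 = 173.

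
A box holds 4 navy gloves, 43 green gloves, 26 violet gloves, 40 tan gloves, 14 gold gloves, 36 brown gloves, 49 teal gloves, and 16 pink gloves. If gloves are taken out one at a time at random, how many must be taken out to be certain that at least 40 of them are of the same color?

In the worst case we take at most 39 of each color, but all 4 navy, all 26 violet, all 14 gold, all 36 brown, and all 16 pink (fewer than 39), giving 4 + 39 + 26 + 39 + 14 + 36 + 39 + 16 = 213.
One more glove then forces some color to 40, so 213 + 1 = 214.

214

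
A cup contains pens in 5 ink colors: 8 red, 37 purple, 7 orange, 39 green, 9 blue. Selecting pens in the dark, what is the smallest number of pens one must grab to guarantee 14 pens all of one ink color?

51

In the worst case we take at most 13 of each ink color, but all 8 red, all 7 orange, and all 9 blue (fewer than 13), giving 8 + 13 + 7 + 13 + 9 = 50.
One more pen then forces some ink color to 14, so 50 + 1 = 51.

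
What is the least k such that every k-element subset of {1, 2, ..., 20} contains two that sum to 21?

11

Partition {1, …, 20} into 10 pairs: {1,20}, {2,19}, …, {10,11}.
Choosing 10 integers — say the integers 1 through 10 — takes one from each pair and avoids the property.
Choosing 11 forces two into the same pair by pigeonhole, and those sum to 21. So 11.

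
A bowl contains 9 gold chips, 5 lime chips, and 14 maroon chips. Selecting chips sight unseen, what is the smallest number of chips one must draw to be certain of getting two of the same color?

The worst case takes 1 chip of each color without reaching 2 of any: 3 × 1 = 3.
The next chip must bring some color to 2, so 3 + 1 = 4.

4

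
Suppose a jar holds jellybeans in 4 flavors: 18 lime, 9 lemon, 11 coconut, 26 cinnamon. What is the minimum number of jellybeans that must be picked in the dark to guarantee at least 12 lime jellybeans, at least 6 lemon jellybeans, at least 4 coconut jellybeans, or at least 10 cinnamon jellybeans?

The worst case stops just short of every target: 11 lime, 5 lemon, 3 coconut, 9 cinnamon — 11 + 5 + 3 + 9 = 28 jellybeans.
One more jellybean must push some flavor to its target, so 28 + 1 = 29.

29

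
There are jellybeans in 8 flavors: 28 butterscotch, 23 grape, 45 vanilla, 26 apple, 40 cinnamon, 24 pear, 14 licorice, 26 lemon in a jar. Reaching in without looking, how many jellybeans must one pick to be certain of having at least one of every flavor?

The hardest flavor to obtain is licorice: we could draw every other jellybean first — 226 − 14 = 212 jellybeans — without a single licorice one.
The next draw must be licorice, so 212 + 1 = 213.

213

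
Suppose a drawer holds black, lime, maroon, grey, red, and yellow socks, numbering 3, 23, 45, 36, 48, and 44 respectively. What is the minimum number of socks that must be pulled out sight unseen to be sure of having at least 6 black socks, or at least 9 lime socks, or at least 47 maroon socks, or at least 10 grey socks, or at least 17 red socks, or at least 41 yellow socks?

The worst case stops just short of every target: all 3 black, 8 lime, all 45 maroon, 9 grey, 16 red, 40 yellow — 3 + 8 + 45 + 9 + 16 + 40 = 121 socks.
One more sock must push some color to its target, so 121 + 1 = 122.

122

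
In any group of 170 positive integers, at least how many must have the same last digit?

There are 10 possible last digits, which serve as the pigeonholes.
If each of the 10 possible last digits held at most 16, the total would be at most 10 × 16 = 160 < 170, a contradiction.
So at least one holds ⌈170/10⌉ = 17.

17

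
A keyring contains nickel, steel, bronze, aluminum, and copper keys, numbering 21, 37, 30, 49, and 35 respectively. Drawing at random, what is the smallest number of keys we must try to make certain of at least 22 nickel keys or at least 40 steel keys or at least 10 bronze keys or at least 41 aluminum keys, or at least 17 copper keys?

124

Each of the 5 types has its own threshold; avoid all of them simultaneously.
The worst case stops just short of every target: 21 nickel, all 37 steel, 9 bronze, 40 aluminum, 16 copper — 21 + 37 + 9 + 40 + 16 = 123 keys.
One more key must push some type to its target, so 123 + 1 = 124.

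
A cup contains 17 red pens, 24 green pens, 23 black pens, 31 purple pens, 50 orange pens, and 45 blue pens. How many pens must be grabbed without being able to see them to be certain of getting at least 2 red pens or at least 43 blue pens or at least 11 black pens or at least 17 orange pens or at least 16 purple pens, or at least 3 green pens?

87

The worst case stops just short of every target: 1 red, 2 green, 10 black, 15 purple, 16 orange, 42 blue — 1 + 2 + 10 + 15 + 16 + 42 = 86 pens.
One more pen must push some ink color to its target, so 86 + 1 = 87.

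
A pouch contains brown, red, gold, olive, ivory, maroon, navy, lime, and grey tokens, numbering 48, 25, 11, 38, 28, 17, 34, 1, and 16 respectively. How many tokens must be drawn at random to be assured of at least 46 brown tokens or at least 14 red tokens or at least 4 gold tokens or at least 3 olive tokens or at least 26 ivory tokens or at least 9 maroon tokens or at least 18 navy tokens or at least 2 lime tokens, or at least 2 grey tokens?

The worst case stops just short of every target: 45 brown, 13 red, 3 gold, 2 olive, 25 ivory, 8 maroon, 17 navy, 1 lime, 1 grey — 45 + 13 + 3 + 2 + 25 + 8 + 17 + 1 + 1 = 115 tokens.
One more token must push some color to its target, so 115 + 1 = 116.

116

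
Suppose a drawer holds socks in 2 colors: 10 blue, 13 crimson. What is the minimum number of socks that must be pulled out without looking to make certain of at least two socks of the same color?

Treat the 2 colors as pigeonholes.
The worst case takes 1 sock of each color without reaching 2 of any: 2 × 1 = 2.
The next sock must bring some color to 2, so 2 + 1 = 3.

3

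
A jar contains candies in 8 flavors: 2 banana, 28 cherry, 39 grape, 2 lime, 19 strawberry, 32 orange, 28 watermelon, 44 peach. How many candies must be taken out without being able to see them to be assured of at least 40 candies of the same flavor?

In the worst case we take at most 39 of each flavor, but all 2 banana, all 28 cherry, all 2 lime, all 19 strawberry, all 32 orange, and all 28 watermelon (fewer than 39), giving 2 + 28 + 39 + 2 + 19 + 32 + 28 + 39 = 189.
One more candy then forces some flavor to 40, so 189 + 1 = 190.

190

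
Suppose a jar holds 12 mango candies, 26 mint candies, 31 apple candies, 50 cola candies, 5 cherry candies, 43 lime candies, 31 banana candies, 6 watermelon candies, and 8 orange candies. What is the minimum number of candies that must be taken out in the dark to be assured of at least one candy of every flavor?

The hardest flavor to obtain is cherry: we could draw every other candy first — 212 − 5 = 207 candies — without a single cherry one.
The next draw must be cherry, so 207 + 1 = 208.

208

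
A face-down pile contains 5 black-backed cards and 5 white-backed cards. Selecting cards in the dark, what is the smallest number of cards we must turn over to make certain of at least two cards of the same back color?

The worst case takes 1 card of each back color without reaching 2 of any: 2 × 1 = 2.
The next card must bring some back color to 2, so 2 + 1 = 3.

3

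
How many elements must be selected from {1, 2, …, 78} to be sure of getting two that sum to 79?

40

Partition {1, …, 78} into 39 pairs: {1,78}, {2,77}, …, {39,40}.
Choosing 39 integers — say the integers 1 through 39 — takes one from each pair and avoids the property.
Choosing 40 forces two into the same pair by pigeonhole, and those sum to 79. So 40.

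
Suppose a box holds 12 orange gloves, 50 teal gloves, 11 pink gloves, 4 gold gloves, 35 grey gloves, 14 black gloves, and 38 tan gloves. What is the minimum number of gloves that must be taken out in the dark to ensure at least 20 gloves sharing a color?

In the worst case we take at most 19 of each color, but all 12 orange, all 11 pink, all 4 gold, and all 14 black (fewer than 19), giving 12 + 19 + 11 + 4 + 19 + 14 + 19 = 98.
One more glove then forces some color to 20, so 98 + 1 = 99.

99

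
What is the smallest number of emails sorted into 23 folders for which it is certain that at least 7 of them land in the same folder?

There are 23 folders acting as pigeonholes.
With 23 × 6 = 138 emails we could place exactly 6 in each, with no class reaching 7.
One more forces some class to hold 7, so 138 + 1 = 139.

139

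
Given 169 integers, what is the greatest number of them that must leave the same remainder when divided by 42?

5

If each of the 42 residue classes modulo 42 held at most 4, the total would be at most 42 × 4 = 168 < 169, a contradiction.
So at least one holds ⌈169/42⌉ = 5.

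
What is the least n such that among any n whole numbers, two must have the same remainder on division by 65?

Two integers differ by a multiple of 65 exactly when they share a remainder mod 65.
There are 65 residue classes mod 65, so 65 integers can all lie in distinct classes.
One more integer must repeat a residue, giving a difference divisible by 65. So n = 65 + 1 = 66.

66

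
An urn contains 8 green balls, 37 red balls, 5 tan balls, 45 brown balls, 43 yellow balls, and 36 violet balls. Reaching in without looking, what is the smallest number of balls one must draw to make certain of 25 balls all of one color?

Treat the 6 colors as pigeonholes.
In the worst case we take at most 24 of each color, but all 8 green and all 5 tan (fewer than 24), giving 8 + 24 + 5 + 24 + 24 + 24 = 109.
One more ball then forces some color to 25, so 109 + 1 = 110.

110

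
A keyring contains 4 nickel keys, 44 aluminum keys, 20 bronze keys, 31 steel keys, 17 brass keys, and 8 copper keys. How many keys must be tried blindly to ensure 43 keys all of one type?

123

In the worst case we take at most 42 of each type, but all 4 nickel, all 20 bronze, all 31 steel, all 17 brass, and all 8 copper (fewer than 42), giving 4 + 42 + 20 + 31 + 17 + 8 = 122.
One more key then forces some type to 43, so 122 + 1 = 123.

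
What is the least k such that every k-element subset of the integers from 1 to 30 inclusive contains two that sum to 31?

Partition {1, …, 30} into 15 pairs: {1,30}, {2,29}, …, {15,16}.
Choosing 15 integers — say the integers 1 through 15 — takes one from each pair and avoids the property.
Choosing 16 forces two into the same pair by pigeonhole, and those sum to 31. So 16.

16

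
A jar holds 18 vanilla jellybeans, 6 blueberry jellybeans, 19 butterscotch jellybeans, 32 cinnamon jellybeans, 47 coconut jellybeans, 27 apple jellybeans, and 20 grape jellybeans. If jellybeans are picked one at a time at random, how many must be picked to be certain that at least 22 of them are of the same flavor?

In the worst case we take at most 21 of each flavor, but all 18 vanilla, all 6 blueberry, all 19 butterscotch, and all 20 grape (fewer than 21), giving 18 + 6 + 19 + 21 + 21 + 21 + 20 = 126.
One more jellybean then forces some flavor to 22, so 126 + 1 = 127.

127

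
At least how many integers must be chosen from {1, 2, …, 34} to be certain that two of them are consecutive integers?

18

Partition {1, …, 34} into 17 pairs: {1,2}, {3,4}, …, {33,34}.
Choosing 17 integers — say the 17 even numbers 2, 4, …, 34 — takes one from each pair and avoids the property.
Choosing 18 forces two into the same pair by pigeonhole, and those are consecutive. So 18.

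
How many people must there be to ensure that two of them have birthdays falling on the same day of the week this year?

8

There are 7 days of the week acting as pigeonholes.
With 7 people we could place one in each, avoiding any repeat.
One more forces some class to hold 2, so 7 + 1 = 8.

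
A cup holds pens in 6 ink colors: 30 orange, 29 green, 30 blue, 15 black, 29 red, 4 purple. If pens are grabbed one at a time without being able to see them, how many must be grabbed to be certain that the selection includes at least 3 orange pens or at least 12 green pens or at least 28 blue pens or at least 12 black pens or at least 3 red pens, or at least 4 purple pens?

57

The worst case stops just short of every target: 2 orange, 11 green, 27 blue, 11 black, 2 red, 3 purple — 2 + 11 + 27 + 11 + 2 + 3 = 56 pens.
One more pen must push some ink color to its target, so 56 + 1 = 57.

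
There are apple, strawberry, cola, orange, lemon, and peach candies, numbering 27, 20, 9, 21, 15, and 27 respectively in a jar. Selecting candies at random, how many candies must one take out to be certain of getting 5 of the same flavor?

The worst case takes 4 candies of each flavor without reaching 5 of any: 6 × 4 = 24.
The next candy must bring some flavor to 5, so 24 + 1 = 25.

25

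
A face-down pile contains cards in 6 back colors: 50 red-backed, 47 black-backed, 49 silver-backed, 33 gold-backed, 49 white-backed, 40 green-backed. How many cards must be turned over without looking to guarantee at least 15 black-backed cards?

236

The worst case draws every non-black-backed card first: 50 + 49 + 33 + 49 + 40 = 221.
The next 15 draws are then forced to be black-backed, giving 221 + 15 = 236.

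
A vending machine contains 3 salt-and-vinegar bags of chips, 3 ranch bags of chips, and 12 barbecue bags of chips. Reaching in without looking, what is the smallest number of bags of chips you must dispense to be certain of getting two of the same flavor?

The worst case takes 1 bag of chips of each flavor without reaching 2 of any: 3 × 1 = 3.
The next bag of chips must bring some flavor to 2, so 3 + 1 = 4.

4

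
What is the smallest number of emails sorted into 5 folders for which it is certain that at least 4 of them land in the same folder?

16

There are 5 folders acting as pigeonholes.
With 5 × 3 = 15 emails we could place exactly 3 in each, with no class reaching 4.
One more forces some class to hold 4, so 15 + 1 = 16.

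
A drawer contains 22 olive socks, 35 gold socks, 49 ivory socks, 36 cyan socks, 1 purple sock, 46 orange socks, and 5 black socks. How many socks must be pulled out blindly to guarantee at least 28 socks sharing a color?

In the worst case we take at most 27 of each color, but all 22 olive, all 1 purple, and all 5 black (fewer than 27), giving 22 + 27 + 27 + 27 + 1 + 27 + 5 = 136.
One more sock then forces some color to 28, so 136 + 1 = 137.

137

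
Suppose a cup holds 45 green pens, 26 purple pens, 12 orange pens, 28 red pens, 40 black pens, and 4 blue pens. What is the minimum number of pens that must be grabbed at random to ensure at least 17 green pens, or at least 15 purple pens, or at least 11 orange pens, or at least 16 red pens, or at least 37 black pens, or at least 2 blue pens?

93

The worst case stops just short of every target: 16 green, 14 purple, 10 orange, 15 red, 36 black, 1 blue — 16 + 14 + 10 + 15 + 36 + 1 = 92 pens.
One more pen must push some ink color to its target, so 92 + 1 = 93.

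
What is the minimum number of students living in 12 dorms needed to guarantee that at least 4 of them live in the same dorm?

There are 12 dorms acting as pigeonholes.
With 12 × 3 = 36 students we could place exactly 3 in each, with no class reaching 4.
One more forces some class to hold 4, so 36 + 1 = 37.

37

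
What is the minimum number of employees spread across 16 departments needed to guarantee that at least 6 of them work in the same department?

There are 16 departments acting as pigeonholes.
With 16 × 5 = 80 employees we could place exactly 5 in each, with no class reaching 6.
One more forces some class to hold 6, so 80 + 1 = 81.

81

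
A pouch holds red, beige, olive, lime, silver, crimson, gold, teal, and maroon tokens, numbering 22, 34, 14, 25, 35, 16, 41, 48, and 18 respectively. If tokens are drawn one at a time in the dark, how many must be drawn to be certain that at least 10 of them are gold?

The worst case draws every non-gold token first: 22 + 34 + 14 + 25 + 35 + 16 + 48 + 18 = 212.
The next 10 draws are then forced to be gold, giving 212 + 10 = 222.

222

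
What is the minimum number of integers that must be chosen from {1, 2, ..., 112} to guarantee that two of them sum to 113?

Partition {1, …, 112} into 56 pairs: {1,112}, {2,111}, …, {56,57}.
Choosing 56 integers — say the integers 1 through 56 — takes one from each pair and avoids the property.
Choosing 57 forces two into the same pair by pigeonhole, and those sum to 113. So 57.

57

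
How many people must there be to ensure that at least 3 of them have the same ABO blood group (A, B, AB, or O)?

There are 4 ABO blood groups acting as pigeonholes.
With 4 × 2 = 8 people we could place exactly 2 in each, with no class reaching 3.
One more forces some class to hold 3, so 8 + 1 = 9.

9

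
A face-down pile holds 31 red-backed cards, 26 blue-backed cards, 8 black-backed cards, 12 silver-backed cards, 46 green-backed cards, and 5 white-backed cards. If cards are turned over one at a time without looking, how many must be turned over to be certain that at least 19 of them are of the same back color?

Treat the 6 back colors as pigeonholes.
In the worst case we take at most 18 of each back color, but all 8 black-backed, all 12 silver-backed, and all 5 white-backed (fewer than 18), giving 18 + 18 + 8 + 12 + 18 + 5 = 79.
One more card then forces some back color to 19, so 79 + 1 = 80.

80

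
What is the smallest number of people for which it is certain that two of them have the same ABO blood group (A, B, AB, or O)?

There are 4 ABO blood groups acting as pigeonholes.
With 4 people we could place one in each, avoiding any repeat.
One more forces some class to hold 2, so 4 + 1 = 5.

5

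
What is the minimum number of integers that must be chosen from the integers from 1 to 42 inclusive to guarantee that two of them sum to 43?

Partition {1, …, 42} into 21 pairs: {1,42}, {2,41}, …, {21,22}.
Choosing 21 integers — say the integers 1 through 21 — takes one from each pair and avoids the property.
Choosing 22 forces two into the same pair by pigeonhole, and those sum to 43. So 22.

22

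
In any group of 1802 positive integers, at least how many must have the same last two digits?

19

The 1802 positive integers fall into 100 possible two-digit endings.
If each of the 100 possible two-digit endings held at most 18, the total would be at most 100 × 18 = 1800 < 1802, a contradiction.
So at least one holds ⌈1802/100⌉ = 19.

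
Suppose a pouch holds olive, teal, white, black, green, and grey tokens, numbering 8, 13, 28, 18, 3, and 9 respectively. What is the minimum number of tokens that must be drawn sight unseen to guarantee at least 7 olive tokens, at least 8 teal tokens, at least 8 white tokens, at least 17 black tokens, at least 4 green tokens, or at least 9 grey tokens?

Each of the 6 colors has its own threshold; avoid all of them simultaneously.
The worst case stops just short of every target: 6 olive, 7 teal, 7 white, 16 black, 3 green, 8 grey — 6 + 7 + 7 + 16 + 3 + 8 = 47 tokens.
One more token must push some color to its target, so 47 + 1 = 48.

48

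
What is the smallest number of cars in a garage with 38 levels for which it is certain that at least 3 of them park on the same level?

77

There are 38 levels acting as pigeonholes.
With 38 × 2 = 76 cars we could place exactly 2 in each, with no class reaching 3.
One more forces some class to hold 3, so 76 + 1 = 77.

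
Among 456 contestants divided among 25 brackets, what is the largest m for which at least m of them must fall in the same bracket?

If each of the 25 brackets held at most 18, the total would be at most 25 × 18 = 450 < 456, a contradiction.
So at least one holds ⌈456/25⌉ = 19.

19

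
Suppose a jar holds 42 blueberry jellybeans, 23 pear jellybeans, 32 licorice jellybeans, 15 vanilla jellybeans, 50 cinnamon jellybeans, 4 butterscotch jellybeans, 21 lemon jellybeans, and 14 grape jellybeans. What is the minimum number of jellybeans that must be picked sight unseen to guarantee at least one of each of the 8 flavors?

198

The hardest flavor to obtain is butterscotch: we could draw every other jellybean first — 201 − 4 = 197 jellybeans — without a single butterscotch one.
The next draw must be butterscotch, so 197 + 1 = 198.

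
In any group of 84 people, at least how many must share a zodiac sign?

7

There are 12 zodiac signs, which serve as the pigeonholes.
If each of the 12 zodiac signs held at most 6, the total would be at most 12 × 6 = 72 < 84, a contradiction.
So at least one holds ⌈84/12⌉ = 7.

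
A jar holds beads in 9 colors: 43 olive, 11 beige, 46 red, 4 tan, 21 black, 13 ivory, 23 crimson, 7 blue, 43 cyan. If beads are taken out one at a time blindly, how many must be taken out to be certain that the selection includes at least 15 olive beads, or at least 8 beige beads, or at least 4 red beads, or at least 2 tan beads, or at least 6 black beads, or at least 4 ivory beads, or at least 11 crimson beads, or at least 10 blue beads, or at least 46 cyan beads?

The worst case stops just short of every target: 14 olive, 7 beige, 3 red, 1 tan, 5 black, 3 ivory, 10 crimson, all 7 blue, all 43 cyan — 14 + 7 + 3 + 1 + 5 + 3 + 10 + 7 + 43 = 93 beads.
One more bead must push some color to its target, so 93 + 1 = 94.

94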